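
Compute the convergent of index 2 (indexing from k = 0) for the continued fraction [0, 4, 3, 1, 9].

3/13

Using pₖ = aₖpₖ₋₁ + pₖ₋₂, qₖ = aₖqₖ₋₁ + qₖ₋₂ (with p₋₁=1, p₋₂=0, q₋₁=0, q₋₂=1):
  k=0: a=0, p=0, q=1
  k=1: a=4, p=1, q=4
  k=2: a=3, p=3, q=13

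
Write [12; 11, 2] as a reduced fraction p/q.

278/23

Fold from the inside: start with 2/1.
  11 + 1/2 = 23/2
  12 + 2/23 = 278/23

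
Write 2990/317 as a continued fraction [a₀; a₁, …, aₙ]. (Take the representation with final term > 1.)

[9; 2, 3, 5, 2, 1, 2]

2990 = 9·317 + 137
317 = 2·137 + 43
137 = 3·43 + 8
43 = 5·8 + 3
8 = 2·3 + 2
3 = 1·2 + 1
2 = 2·1 + 0  (stop)
So 2990/317 = [9; 2, 3, 5, 2, 1, 2].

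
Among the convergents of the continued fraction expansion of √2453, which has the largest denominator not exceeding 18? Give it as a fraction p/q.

√2453 = [49; 1, 1, 8, 1, 1, 98, …] (period length 6).
Convergents:
  p_0/q_0 = 49/1
  p_1/q_1 = 50/1
  p_2/q_2 = 99/2
  p_3/q_3 = 842/17
  p_4/q_4 = 941/19
q_3 = 17 ≤ 18 < 19 = q_4, so the answer is 842/17.

842/17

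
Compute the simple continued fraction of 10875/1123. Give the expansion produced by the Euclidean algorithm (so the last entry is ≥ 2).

[9; 1, 2, 6, 8, 3, 2]

10875 = 9·1123 + 768
1123 = 1·768 + 355
768 = 2·355 + 58
355 = 6·58 + 7
58 = 8·7 + 2
7 = 3·2 + 1
2 = 2·1 + 0  (stop)
So 10875/1123 = [9; 1, 2, 6, 8, 3, 2].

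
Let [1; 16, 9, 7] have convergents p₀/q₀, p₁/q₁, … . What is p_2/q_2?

154/145

Using pₖ = aₖpₖ₋₁ + pₖ₋₂, qₖ = aₖqₖ₋₁ + qₖ₋₂ (with p₋₁=1, p₋₂=0, q₋₁=0, q₋₂=1):
  k=0: a=1, p=1, q=1
  k=1: a=16, p=17, q=16
  k=2: a=9, p=154, q=145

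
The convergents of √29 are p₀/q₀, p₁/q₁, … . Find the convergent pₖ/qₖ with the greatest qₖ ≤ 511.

2251/418

√29 = [5; 2, 1, 1, 2, 10, …] (period length 5).
Convergents:
  p_0/q_0 = 5/1
  p_1/q_1 = 11/2
  p_2/q_2 = 16/3
  p_3/q_3 = 27/5
  p_4/q_4 = 70/13
  p_5/q_5 = 727/135
  p_6/q_6 = 1524/283
  p_7/q_7 = 2251/418
  p_8/q_8 = 3775/701
q_7 = 418 ≤ 511 < 701 = q_8, so the answer is 2251/418.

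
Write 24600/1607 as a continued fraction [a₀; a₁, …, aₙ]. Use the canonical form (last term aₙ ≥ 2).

[15; 3, 4, 17, 2, 3]

24600 = 15×1607 + 495
1607 = 3×495 + 122
495 = 4×122 + 7
122 = 17×7 + 3
7 = 2×3 + 1
3 = 3×1 + 0  (stop)
So 24600/1607 = [15; 3, 4, 17, 2, 3].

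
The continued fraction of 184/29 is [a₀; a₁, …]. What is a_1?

184 = 6·29 + 10   →  a_0 = 6
29 = 2·10 + 9   →  a_1 = 2

2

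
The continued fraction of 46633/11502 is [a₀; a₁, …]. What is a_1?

18

46633 = 4·11502 + 625   →  a_0 = 4
11502 = 18·625 + 252   →  a_1 = 18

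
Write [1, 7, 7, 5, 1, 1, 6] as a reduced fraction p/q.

Using pₖ = aₖpₖ₋₁ + pₖ₋₂ and qₖ = aₖqₖ₋₁ + qₖ₋₂:
  k=0: a=1, p=1, q=1
  k=1: a=7, p=8, q=7
  k=2: a=7, p=57, q=50
  k=3: a=5, p=293, q=257
  k=4: a=1, p=350, q=307
  k=5: a=1, p=643, q=564
  k=6: a=6, p=4208, q=3691

4208/3691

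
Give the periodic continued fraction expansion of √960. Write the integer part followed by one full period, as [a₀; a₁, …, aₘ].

[30; 1, 60]

a₀ = ⌊√960⌋ = 30.
With m₀=0, d₀=1 and mₖ₊₁ = dₖaₖ − mₖ, dₖ₊₁ = (n − mₖ₊₁²)/dₖ, aₖ₊₁ = ⌊(a₀+mₖ₊₁)/dₖ₊₁⌋:
  k=1: m=30, d=60, a=1
  k=2: m=30, d=1, a=60
d=1 and a=2a₀=60 at k=2, so the next step gives (m, d) = (30, 60) again — its k=1 value — and the period has length 2.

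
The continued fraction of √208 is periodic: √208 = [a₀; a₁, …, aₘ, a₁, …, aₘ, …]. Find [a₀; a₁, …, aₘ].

a₀ = ⌊√208⌋ = 14.
With m₀=0, d₀=1 and mₖ₊₁ = dₖaₖ − mₖ, dₖ₊₁ = (n − mₖ₊₁²)/dₖ, aₖ₊₁ = ⌊(a₀+mₖ₊₁)/dₖ₊₁⌋:
  k=1: m=14, d=12, a=2
  k=2: m=10, d=9, a=2
  k=3: m=8, d=16, a=1
  k=4: m=8, d=9, a=2
  k=5: m=10, d=12, a=2
  k=6: m=14, d=1, a=28
d=1 and a=2a₀=28 at k=6, so the next step gives (m, d) = (14, 12) again — its k=1 value — and the period has length 6.

[14; 2, 2, 1, 2, 2, 28]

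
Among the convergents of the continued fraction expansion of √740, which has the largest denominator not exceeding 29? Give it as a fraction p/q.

√740 = [27; 4, 1, 12, 1, 4, 54, …] (period length 6).
Convergents:
  p_0/q_0 = 27/1
  p_1/q_1 = 109/4
  p_2/q_2 = 136/5
  p_3/q_3 = 1741/64
q_2 = 5 ≤ 29 < 64 = q_3, so the answer is 136/5.

136/5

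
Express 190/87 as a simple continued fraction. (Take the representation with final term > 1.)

[2; 5, 2, 3, 2]

190 = 2×87 + 16
87 = 5×16 + 7
16 = 2×7 + 2
7 = 3×2 + 1
2 = 2×1 + 0  (stop)
So 190/87 = [2; 5, 2, 3, 2].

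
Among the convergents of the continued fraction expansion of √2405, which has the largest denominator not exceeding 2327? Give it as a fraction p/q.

58898/1201

√2405 = [49; 24, 1, 1, 24, 98, …] (period length 5).
Convergents:
  p_0/q_0 = 49/1
  p_1/q_1 = 1177/24
  p_2/q_2 = 1226/25
  p_3/q_3 = 2403/49
  p_4/q_4 = 58898/1201
  p_5/q_5 = 5774407/117747
q_4 = 1201 ≤ 2327 < 117747 = q_5, so the answer is 58898/1201.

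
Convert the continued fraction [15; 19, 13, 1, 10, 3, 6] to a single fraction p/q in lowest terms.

Fold from the inside: start with 6/1.
  3 + 1/6 = 19/6
  10 + 6/19 = 196/19
  1 + 19/196 = 215/196
  13 + 196/215 = 2991/215
  19 + 215/2991 = 57044/2991
  15 + 2991/57044 = 858651/57044

858651/57044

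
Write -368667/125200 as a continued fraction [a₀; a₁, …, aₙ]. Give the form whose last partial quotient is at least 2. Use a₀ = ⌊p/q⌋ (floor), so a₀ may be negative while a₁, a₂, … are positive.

-368667 = -3×125200 + 6933
125200 = 18×6933 + 406
6933 = 17×406 + 31
406 = 13×31 + 3
31 = 10×3 + 1
3 = 3×1 + 0  (stop)
So -368667/125200 = [-3; 18, 17, 13, 10, 3].

[-3; 18, 17, 13, 10, 3]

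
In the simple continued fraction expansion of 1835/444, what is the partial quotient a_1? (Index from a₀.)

7

1835 = 4·444 + 59   →  a_0 = 4
444 = 7·59 + 31   →  a_1 = 7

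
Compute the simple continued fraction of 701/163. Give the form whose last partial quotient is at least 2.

[4; 3, 3, 16]

701 = 4·163 + 49
163 = 3·49 + 16
49 = 3·16 + 1
16 = 16·1 + 0  (stop)
So 701/163 = [4; 3, 3, 16].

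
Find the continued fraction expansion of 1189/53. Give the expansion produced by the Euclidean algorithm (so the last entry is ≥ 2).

[22; 2, 3, 3, 2]

1189 = 22×53 + 23
53 = 2×23 + 7
23 = 3×7 + 2
7 = 3×2 + 1
2 = 2×1 + 0  (stop)
So 1189/53 = [22; 2, 3, 3, 2].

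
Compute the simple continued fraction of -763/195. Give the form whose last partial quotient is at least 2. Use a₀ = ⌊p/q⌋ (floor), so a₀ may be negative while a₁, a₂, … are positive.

-763 = -4*195 + 17
195 = 11*17 + 8
17 = 2*8 + 1
8 = 8*1 + 0  (stop)
So -763/195 = [-4; 11, 2, 8].

[-4; 11, 2, 8]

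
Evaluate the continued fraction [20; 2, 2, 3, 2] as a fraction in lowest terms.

796/39

Fold from the inside: start with 2/1.
  3 + 1/2 = 7/2
  2 + 2/7 = 16/7
  2 + 7/16 = 39/16
  20 + 16/39 = 796/39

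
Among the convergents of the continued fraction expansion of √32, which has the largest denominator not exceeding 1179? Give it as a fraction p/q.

√32 = [5; 1, 1, 1, 10, …] (period length 4).
Convergents:
  p_0/q_0 = 5/1
  p_1/q_1 = 6/1
  p_2/q_2 = 11/2
  p_3/q_3 = 17/3
  p_4/q_4 = 181/32
  p_5/q_5 = 198/35
  p_6/q_6 = 379/67
  p_7/q_7 = 577/102
  p_8/q_8 = 6149/1087
  p_9/q_9 = 6726/1189
q_8 = 1087 ≤ 1179 < 1189 = q_9, so the answer is 6149/1087.

6149/1087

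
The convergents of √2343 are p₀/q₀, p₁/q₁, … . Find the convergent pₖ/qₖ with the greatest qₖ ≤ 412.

10649/220

√2343 = [48; 2, 2, 8, 2, 2, 96, …] (period length 6).
Convergents:
  p_0/q_0 = 48/1
  p_1/q_1 = 97/2
  p_2/q_2 = 242/5
  p_3/q_3 = 2033/42
  p_4/q_4 = 4308/89
  p_5/q_5 = 10649/220
  p_6/q_6 = 1026612/21209
q_5 = 220 ≤ 412 < 21209 = q_6, so the answer is 10649/220.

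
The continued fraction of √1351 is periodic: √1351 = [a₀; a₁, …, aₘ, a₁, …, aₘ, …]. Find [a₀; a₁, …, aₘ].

a₀ = ⌊√1351⌋ = 36.
With m₀=0, d₀=1 and mₖ₊₁ = dₖaₖ − mₖ, dₖ₊₁ = (n − mₖ₊₁²)/dₖ, aₖ₊₁ = ⌊(a₀+mₖ₊₁)/dₖ₊₁⌋:
  k=1: m=36, d=55, a=1
  k=2: m=19, d=18, a=3
  k=3: m=35, d=7, a=10
  k=4: m=35, d=18, a=3
  k=5: m=19, d=55, a=1
  k=6: m=36, d=1, a=72
d=1 and a=2a₀=72 at k=6, so the next step gives (m, d) = (36, 55) again — its k=1 value — and the period has length 6.

[36; 1, 3, 10, 3, 1, 72]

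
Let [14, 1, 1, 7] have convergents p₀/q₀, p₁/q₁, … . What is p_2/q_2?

29/2

Using pₖ = aₖpₖ₋₁ + pₖ₋₂, qₖ = aₖqₖ₋₁ + qₖ₋₂ (with p₋₁=1, p₋₂=0, q₋₁=0, q₋₂=1):
  k=0: a=14, p=14, q=1
  k=1: a=1, p=15, q=1
  k=2: a=1, p=29, q=2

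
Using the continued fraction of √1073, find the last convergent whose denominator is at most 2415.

45368/1385

√1073 = [32; 1, 3, 9, 9, 3, 1, 64, …] (period length 7).
Convergents:
  p_0/q_0 = 32/1
  p_1/q_1 = 33/1
  p_2/q_2 = 131/4
  p_3/q_3 = 1212/37
  p_4/q_4 = 11039/337
  p_5/q_5 = 34329/1048
  p_6/q_6 = 45368/1385
  p_7/q_7 = 2937881/89688
q_6 = 1385 ≤ 2415 < 89688 = q_7, so the answer is 45368/1385.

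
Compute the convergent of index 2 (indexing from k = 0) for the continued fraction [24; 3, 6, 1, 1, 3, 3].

462/19

Using pₖ = aₖpₖ₋₁ + pₖ₋₂, qₖ = aₖqₖ₋₁ + qₖ₋₂ (with p₋₁=1, p₋₂=0, q₋₁=0, q₋₂=1):
  k=0: a=24, p=24, q=1
  k=1: a=3, p=73, q=3
  k=2: a=6, p=462, q=19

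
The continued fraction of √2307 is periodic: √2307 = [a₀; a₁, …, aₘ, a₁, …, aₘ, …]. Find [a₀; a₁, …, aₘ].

[48; 32, 96]

a₀ = ⌊√2307⌋ = 48.
With m₀=0, d₀=1 and mₖ₊₁ = dₖaₖ − mₖ, dₖ₊₁ = (n − mₖ₊₁²)/dₖ, aₖ₊₁ = ⌊(a₀+mₖ₊₁)/dₖ₊₁⌋:
  k=1: m=48, d=3, a=32
  k=2: m=48, d=1, a=96
d=1 and a=2a₀=96 at k=2, so the next step gives (m, d) = (48, 3) again — its k=1 value — and the period has length 2.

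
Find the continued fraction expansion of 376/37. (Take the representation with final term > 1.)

376 = 10·37 + 6
37 = 6·6 + 1
6 = 6·1 + 0  (stop)
So 376/37 = [10; 6, 6].

[10; 6, 6]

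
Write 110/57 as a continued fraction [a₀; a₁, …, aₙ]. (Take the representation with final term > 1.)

[1; 1, 13, 4]

110 = 1×57 + 53
57 = 1×53 + 4
53 = 13×4 + 1
4 = 4×1 + 0  (stop)
So 110/57 = [1; 1, 13, 4].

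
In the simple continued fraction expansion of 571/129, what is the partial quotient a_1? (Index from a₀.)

2

571 = 4·129 + 55   →  a_0 = 4
129 = 2·55 + 19   →  a_1 = 2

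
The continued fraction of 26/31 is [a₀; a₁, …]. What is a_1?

26 = 0·31 + 26   →  a_0 = 0
31 = 1·26 + 5   →  a_1 = 1

1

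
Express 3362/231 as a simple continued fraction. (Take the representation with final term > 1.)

3362 = 14×231 + 128
231 = 1×128 + 103
128 = 1×103 + 25
103 = 4×25 + 3
25 = 8×3 + 1
3 = 3×1 + 0  (stop)
So 3362/231 = [14; 1, 1, 4, 8, 3].

[14; 1, 1, 4, 8, 3]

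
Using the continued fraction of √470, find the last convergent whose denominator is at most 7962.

√470 = [21; 1, 2, 8, 2, 1, 42, …] (period length 6).
Convergents:
  p_0/q_0 = 21/1
  p_1/q_1 = 22/1
  p_2/q_2 = 65/3
  p_3/q_3 = 542/25
  p_4/q_4 = 1149/53
  p_5/q_5 = 1691/78
  p_6/q_6 = 72171/3329
  p_7/q_7 = 73862/3407
  p_8/q_8 = 219895/10143
q_7 = 3407 ≤ 7962 < 10143 = q_8, so the answer is 73862/3407.

73862/3407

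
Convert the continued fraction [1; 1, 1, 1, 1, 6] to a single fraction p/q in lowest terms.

53/33

Using pₖ = aₖpₖ₋₁ + pₖ₋₂ and qₖ = aₖqₖ₋₁ + qₖ₋₂:
  k=0: a=1, p=1, q=1
  k=1: a=1, p=2, q=1
  k=2: a=1, p=3, q=2
  k=3: a=1, p=5, q=3
  k=4: a=1, p=8, q=5
  k=5: a=6, p=53, q=33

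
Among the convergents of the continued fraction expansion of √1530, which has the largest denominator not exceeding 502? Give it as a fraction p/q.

17993/460

√1530 = [39; 8, 1, 2, 8, 2, 1, 8, 78, …] (period length 8).
Convergents:
  p_0/q_0 = 39/1
  p_1/q_1 = 313/8
  p_2/q_2 = 352/9
  p_3/q_3 = 1017/26
  p_4/q_4 = 8488/217
  p_5/q_5 = 17993/460
  p_6/q_6 = 26481/677
q_5 = 460 ≤ 502 < 677 = q_6, so the answer is 17993/460.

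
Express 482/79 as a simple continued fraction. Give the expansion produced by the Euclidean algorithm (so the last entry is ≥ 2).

482 = 6·79 + 8
79 = 9·8 + 7
8 = 1·7 + 1
7 = 7·1 + 0  (stop)
So 482/79 = [6; 9, 1, 7].

[6; 9, 1, 7]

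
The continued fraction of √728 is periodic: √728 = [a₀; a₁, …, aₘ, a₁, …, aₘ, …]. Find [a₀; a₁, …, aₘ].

[26; 1, 52]

a₀ = ⌊√728⌋ = 26.
With m₀=0, d₀=1 and mₖ₊₁ = dₖaₖ − mₖ, dₖ₊₁ = (n − mₖ₊₁²)/dₖ, aₖ₊₁ = ⌊(a₀+mₖ₊₁)/dₖ₊₁⌋:
  k=1: m=26, d=52, a=1
  k=2: m=26, d=1, a=52
d=1 and a=2a₀=52 at k=2, so the next step gives (m, d) = (26, 52) again — its k=1 value — and the period has length 2.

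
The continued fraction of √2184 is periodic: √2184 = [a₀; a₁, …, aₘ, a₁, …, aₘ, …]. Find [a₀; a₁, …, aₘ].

[46; 1, 2, 1, 2, 1, 92]

a₀ = ⌊√2184⌋ = 46.
With m₀=0, d₀=1 and mₖ₊₁ = dₖaₖ − mₖ, dₖ₊₁ = (n − mₖ₊₁²)/dₖ, aₖ₊₁ = ⌊(a₀+mₖ₊₁)/dₖ₊₁⌋:
  k=1: m=46, d=68, a=1
  k=2: m=22, d=25, a=2
  k=3: m=28, d=56, a=1
  k=4: m=28, d=25, a=2
  k=5: m=22, d=68, a=1
  k=6: m=46, d=1, a=92
d=1 and a=2a₀=92 at k=6, so the next step gives (m, d) = (46, 68) again — its k=1 value — and the period has length 6.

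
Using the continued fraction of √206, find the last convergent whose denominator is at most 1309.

√206 = [14; 2, 1, 5, 14, 5, 1, 2, 28, …] (period length 8).
Convergents:
  p_0/q_0 = 14/1
  p_1/q_1 = 29/2
  p_2/q_2 = 43/3
  p_3/q_3 = 244/17
  p_4/q_4 = 3459/241
  p_5/q_5 = 17539/1222
  p_6/q_6 = 20998/1463
q_5 = 1222 ≤ 1309 < 1463 = q_6, so the answer is 17539/1222.

17539/1222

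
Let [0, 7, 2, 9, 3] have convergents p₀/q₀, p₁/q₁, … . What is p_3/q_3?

19/142

Using pₖ = aₖpₖ₋₁ + pₖ₋₂, qₖ = aₖqₖ₋₁ + qₖ₋₂ (with p₋₁=1, p₋₂=0, q₋₁=0, q₋₂=1):
  k=0: a=0, p=0, q=1
  k=1: a=7, p=1, q=7
  k=2: a=2, p=2, q=15
  k=3: a=9, p=19, q=142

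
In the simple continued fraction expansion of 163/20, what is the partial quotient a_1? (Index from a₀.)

6

163 = 8·20 + 3   →  a_0 = 8
20 = 6·3 + 2   →  a_1 = 6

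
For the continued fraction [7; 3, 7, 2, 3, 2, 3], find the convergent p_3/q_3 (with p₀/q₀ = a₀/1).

Using pₖ = aₖpₖ₋₁ + pₖ₋₂, qₖ = aₖqₖ₋₁ + qₖ₋₂ (with p₋₁=1, p₋₂=0, q₋₁=0, q₋₂=1):
  k=0: a=7, p=7, q=1
  k=1: a=3, p=22, q=3
  k=2: a=7, p=161, q=22
  k=3: a=2, p=344, q=47

344/47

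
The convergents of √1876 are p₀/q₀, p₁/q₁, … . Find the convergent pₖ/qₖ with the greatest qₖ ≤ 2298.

√1876 = [43; 3, 5, 12, 5, 3, 86, …] (period length 6).
Convergents:
  p_0/q_0 = 43/1
  p_1/q_1 = 130/3
  p_2/q_2 = 693/16
  p_3/q_3 = 8446/195
  p_4/q_4 = 42923/991
  p_5/q_5 = 137215/3168
q_4 = 991 ≤ 2298 < 3168 = q_5, so the answer is 42923/991.

42923/991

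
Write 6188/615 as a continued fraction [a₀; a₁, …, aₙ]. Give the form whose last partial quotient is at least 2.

6188 = 10·615 + 38
615 = 16·38 + 7
38 = 5·7 + 3
7 = 2·3 + 1
3 = 3·1 + 0  (stop)
So 6188/615 = [10; 16, 5, 2, 3].

[10; 16, 5, 2, 3]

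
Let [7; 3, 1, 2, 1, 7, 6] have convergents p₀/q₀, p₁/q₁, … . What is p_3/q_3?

Using pₖ = aₖpₖ₋₁ + pₖ₋₂, qₖ = aₖqₖ₋₁ + qₖ₋₂ (with p₋₁=1, p₋₂=0, q₋₁=0, q₋₂=1):
  k=0: a=7, p=7, q=1
  k=1: a=3, p=22, q=3
  k=2: a=1, p=29, q=4
  k=3: a=2, p=80, q=11

80/11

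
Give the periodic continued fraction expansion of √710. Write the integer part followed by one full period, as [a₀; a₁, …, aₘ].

[26; 1, 1, 1, 4, 1, 1, 1, 52]

a₀ = ⌊√710⌋ = 26.
With m₀=0, d₀=1 and mₖ₊₁ = dₖaₖ − mₖ, dₖ₊₁ = (n − mₖ₊₁²)/dₖ, aₖ₊₁ = ⌊(a₀+mₖ₊₁)/dₖ₊₁⌋:
  k=1: m=26, d=34, a=1
  k=2: m=8, d=19, a=1
  k=3: m=11, d=31, a=1
  k=4: m=20, d=10, a=4
  k=5: m=20, d=31, a=1
  k=6: m=11, d=19, a=1
  k=7: m=8, d=34, a=1
  k=8: m=26, d=1, a=52
d=1 and a=2a₀=52 at k=8, so the next step gives (m, d) = (26, 34) again — its k=1 value — and the period has length 8.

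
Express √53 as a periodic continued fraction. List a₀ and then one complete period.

[7; 3, 1, 1, 3, 14]

a₀ = ⌊√53⌋ = 7.
With m₀=0, d₀=1 and mₖ₊₁ = dₖaₖ − mₖ, dₖ₊₁ = (n − mₖ₊₁²)/dₖ, aₖ₊₁ = ⌊(a₀+mₖ₊₁)/dₖ₊₁⌋:
  k=1: m=7, d=4, a=3
  k=2: m=5, d=7, a=1
  k=3: m=2, d=7, a=1
  k=4: m=5, d=4, a=3
  k=5: m=7, d=1, a=14
d=1 and a=2a₀=14 at k=5, so the next step gives (m, d) = (7, 4) again — its k=1 value — and the period has length 5.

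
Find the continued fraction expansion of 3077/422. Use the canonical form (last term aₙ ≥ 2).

[7; 3, 2, 3, 8, 2]

3077 = 7*422 + 123
422 = 3*123 + 53
123 = 2*53 + 17
53 = 3*17 + 2
17 = 8*2 + 1
2 = 2*1 + 0  (stop)
So 3077/422 = [7; 3, 2, 3, 8, 2].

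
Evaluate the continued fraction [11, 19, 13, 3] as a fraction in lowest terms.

Using pₖ = aₖpₖ₋₁ + pₖ₋₂ and qₖ = aₖqₖ₋₁ + qₖ₋₂:
  k=0: a=11, p=11, q=1
  k=1: a=19, p=210, q=19
  k=2: a=13, p=2741, q=248
  k=3: a=3, p=8433, q=763

8433/763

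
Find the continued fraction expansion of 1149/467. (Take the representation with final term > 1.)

1149 = 2*467 + 215
467 = 2*215 + 37
215 = 5*37 + 30
37 = 1*30 + 7
30 = 4*7 + 2
7 = 3*2 + 1
2 = 2*1 + 0  (stop)
So 1149/467 = [2; 2, 5, 1, 4, 3, 2].

[2; 2, 5, 1, 4, 3, 2]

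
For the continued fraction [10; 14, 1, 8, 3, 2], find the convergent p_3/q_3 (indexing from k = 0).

Using pₖ = aₖpₖ₋₁ + pₖ₋₂, qₖ = aₖqₖ₋₁ + qₖ₋₂ (with p₋₁=1, p₋₂=0, q₋₁=0, q₋₂=1):
  k=0: a=10, p=10, q=1
  k=1: a=14, p=141, q=14
  k=2: a=1, p=151, q=15
  k=3: a=8, p=1349, q=134

1349/134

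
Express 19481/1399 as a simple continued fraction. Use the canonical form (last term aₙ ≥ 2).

[13; 1, 12, 3, 11, 3]

19481 = 13×1399 + 1294
1399 = 1×1294 + 105
1294 = 12×105 + 34
105 = 3×34 + 3
34 = 11×3 + 1
3 = 3×1 + 0  (stop)
So 19481/1399 = [13; 1, 12, 3, 11, 3].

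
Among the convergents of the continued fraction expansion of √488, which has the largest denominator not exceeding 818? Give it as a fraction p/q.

10714/485

√488 = [22; 11, 44, …] (period length 2).
Convergents:
  p_0/q_0 = 22/1
  p_1/q_1 = 243/11
  p_2/q_2 = 10714/485
  p_3/q_3 = 118097/5346
q_2 = 485 ≤ 818 < 5346 = q_3, so the answer is 10714/485.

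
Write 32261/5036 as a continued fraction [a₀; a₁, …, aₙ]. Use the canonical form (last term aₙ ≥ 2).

[6; 2, 2, 6, 5, 2, 6, 2]

32261 = 6·5036 + 2045
5036 = 2·2045 + 946
2045 = 2·946 + 153
946 = 6·153 + 28
153 = 5·28 + 13
28 = 2·13 + 2
13 = 6·2 + 1
2 = 2·1 + 0  (stop)
So 32261/5036 = [6; 2, 2, 6, 5, 2, 6, 2].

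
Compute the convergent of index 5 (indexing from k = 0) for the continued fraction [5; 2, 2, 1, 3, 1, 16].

Using pₖ = aₖpₖ₋₁ + pₖ₋₂, qₖ = aₖqₖ₋₁ + qₖ₋₂ (with p₋₁=1, p₋₂=0, q₋₁=0, q₋₂=1):
  k=0: a=5, p=5, q=1
  k=1: a=2, p=11, q=2
  k=2: a=2, p=27, q=5
  k=3: a=1, p=38, q=7
  k=4: a=3, p=141, q=26
  k=5: a=1, p=179, q=33

179/33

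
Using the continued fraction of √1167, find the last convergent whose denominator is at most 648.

11854/347

√1167 = [34; 6, 5, 11, 5, 6, 68, …] (period length 6).
Convergents:
  p_0/q_0 = 34/1
  p_1/q_1 = 205/6
  p_2/q_2 = 1059/31
  p_3/q_3 = 11854/347
  p_4/q_4 = 60329/1766
q_3 = 347 ≤ 648 < 1766 = q_4, so the answer is 11854/347.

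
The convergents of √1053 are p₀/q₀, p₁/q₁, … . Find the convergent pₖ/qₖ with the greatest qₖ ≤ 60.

√1053 = [32; 2, 4, 2, 64, …] (period length 4).
Convergents:
  p_0/q_0 = 32/1
  p_1/q_1 = 65/2
  p_2/q_2 = 292/9
  p_3/q_3 = 649/20
  p_4/q_4 = 41828/1289
q_3 = 20 ≤ 60 < 1289 = q_4, so the answer is 649/20.

649/20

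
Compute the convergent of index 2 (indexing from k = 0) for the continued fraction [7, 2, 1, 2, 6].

Using pₖ = aₖpₖ₋₁ + pₖ₋₂, qₖ = aₖqₖ₋₁ + qₖ₋₂ (with p₋₁=1, p₋₂=0, q₋₁=0, q₋₂=1):
  k=0: a=7, p=7, q=1
  k=1: a=2, p=15, q=2
  k=2: a=1, p=22, q=3

22/3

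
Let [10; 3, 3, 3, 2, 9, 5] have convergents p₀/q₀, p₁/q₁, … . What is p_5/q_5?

7387/717

Using pₖ = aₖpₖ₋₁ + pₖ₋₂, qₖ = aₖqₖ₋₁ + qₖ₋₂ (with p₋₁=1, p₋₂=0, q₋₁=0, q₋₂=1):
  k=0: a=10, p=10, q=1
  k=1: a=3, p=31, q=3
  k=2: a=3, p=103, q=10
  k=3: a=3, p=340, q=33
  k=4: a=2, p=783, q=76
  k=5: a=9, p=7387, q=717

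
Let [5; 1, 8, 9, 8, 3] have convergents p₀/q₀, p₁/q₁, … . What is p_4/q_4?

Using pₖ = aₖpₖ₋₁ + pₖ₋₂, qₖ = aₖqₖ₋₁ + qₖ₋₂ (with p₋₁=1, p₋₂=0, q₋₁=0, q₋₂=1):
  k=0: a=5, p=5, q=1
  k=1: a=1, p=6, q=1
  k=2: a=8, p=53, q=9
  k=3: a=9, p=483, q=82
  k=4: a=8, p=3917, q=665

3917/665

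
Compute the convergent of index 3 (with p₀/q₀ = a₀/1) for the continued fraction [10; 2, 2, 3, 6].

177/17

Using pₖ = aₖpₖ₋₁ + pₖ₋₂, qₖ = aₖqₖ₋₁ + qₖ₋₂ (with p₋₁=1, p₋₂=0, q₋₁=0, q₋₂=1):
  k=0: a=10, p=10, q=1
  k=1: a=2, p=21, q=2
  k=2: a=2, p=52, q=5
  k=3: a=3, p=177, q=17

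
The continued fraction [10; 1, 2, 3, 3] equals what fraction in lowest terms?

353/33

Using pₖ = aₖpₖ₋₁ + pₖ₋₂ and qₖ = aₖqₖ₋₁ + qₖ₋₂:
  k=0: a=10, p=10, q=1
  k=1: a=1, p=11, q=1
  k=2: a=2, p=32, q=3
  k=3: a=3, p=107, q=10
  k=4: a=3, p=353, q=33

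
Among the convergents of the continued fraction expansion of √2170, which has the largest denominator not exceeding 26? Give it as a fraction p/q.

559/12

√2170 = [46; 1, 1, 2, 1, 1, 92, …] (period length 6).
Convergents:
  p_0/q_0 = 46/1
  p_1/q_1 = 47/1
  p_2/q_2 = 93/2
  p_3/q_3 = 233/5
  p_4/q_4 = 326/7
  p_5/q_5 = 559/12
  p_6/q_6 = 51754/1111
q_5 = 12 ≤ 26 < 1111 = q_6, so the answer is 559/12.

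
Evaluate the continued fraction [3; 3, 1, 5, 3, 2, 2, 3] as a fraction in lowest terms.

Fold from the inside: start with 3/1.
  2 + 1/3 = 7/3
  2 + 3/7 = 17/7
  3 + 7/17 = 58/17
  5 + 17/58 = 307/58
  1 + 58/307 = 365/307
  3 + 307/365 = 1402/365
  3 + 365/1402 = 4571/1402

4571/1402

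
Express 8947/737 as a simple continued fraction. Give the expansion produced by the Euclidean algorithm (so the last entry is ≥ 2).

8947 = 12×737 + 103
737 = 7×103 + 16
103 = 6×16 + 7
16 = 2×7 + 2
7 = 3×2 + 1
2 = 2×1 + 0  (stop)
So 8947/737 = [12; 7, 6, 2, 3, 2].

[12; 7, 6, 2, 3, 2]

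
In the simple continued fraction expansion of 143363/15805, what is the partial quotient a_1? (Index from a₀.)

14

143363 = 9·15805 + 1118   →  a_0 = 9
15805 = 14·1118 + 153   →  a_1 = 14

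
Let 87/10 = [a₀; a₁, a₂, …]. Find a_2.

2

87 = 8·10 + 7   →  a_0 = 8
10 = 1·7 + 3   →  a_1 = 1
7 = 2·3 + 1   →  a_2 = 2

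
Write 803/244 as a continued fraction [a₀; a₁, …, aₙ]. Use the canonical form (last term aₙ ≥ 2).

[3; 3, 2, 3, 2, 4]

803 = 3*244 + 71
244 = 3*71 + 31
71 = 2*31 + 9
31 = 3*9 + 4
9 = 2*4 + 1
4 = 4*1 + 0  (stop)
So 803/244 = [3; 3, 2, 3, 2, 4].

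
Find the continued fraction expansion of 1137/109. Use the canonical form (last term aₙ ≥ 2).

1137 = 10·109 + 47
109 = 2·47 + 15
47 = 3·15 + 2
15 = 7·2 + 1
2 = 2·1 + 0  (stop)
So 1137/109 = [10; 2, 3, 7, 2].

[10; 2, 3, 7, 2]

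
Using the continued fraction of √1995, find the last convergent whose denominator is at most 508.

12015/269

√1995 = [44; 1, 1, 1, 88, …] (period length 4).
Convergents:
  p_0/q_0 = 44/1
  p_1/q_1 = 45/1
  p_2/q_2 = 89/2
  p_3/q_3 = 134/3
  p_4/q_4 = 11881/266
  p_5/q_5 = 12015/269
  p_6/q_6 = 23896/535
q_5 = 269 ≤ 508 < 535 = q_6, so the answer is 12015/269.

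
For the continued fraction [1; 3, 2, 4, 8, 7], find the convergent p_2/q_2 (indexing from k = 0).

9/7

Using pₖ = aₖpₖ₋₁ + pₖ₋₂, qₖ = aₖqₖ₋₁ + qₖ₋₂ (with p₋₁=1, p₋₂=0, q₋₁=0, q₋₂=1):
  k=0: a=1, p=1, q=1
  k=1: a=3, p=4, q=3
  k=2: a=2, p=9, q=7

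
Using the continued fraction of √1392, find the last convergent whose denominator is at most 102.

1567/42

√1392 = [37; 3, 4, 3, 74, …] (period length 4).
Convergents:
  p_0/q_0 = 37/1
  p_1/q_1 = 112/3
  p_2/q_2 = 485/13
  p_3/q_3 = 1567/42
  p_4/q_4 = 116443/3121
q_3 = 42 ≤ 102 < 3121 = q_4, so the answer is 1567/42.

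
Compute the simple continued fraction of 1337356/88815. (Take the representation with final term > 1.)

1337356 = 15·88815 + 5131
88815 = 17·5131 + 1588
5131 = 3·1588 + 367
1588 = 4·367 + 120
367 = 3·120 + 7
120 = 17·7 + 1
7 = 7·1 + 0  (stop)
So 1337356/88815 = [15; 17, 3, 4, 3, 17, 7].

[15; 17, 3, 4, 3, 17, 7]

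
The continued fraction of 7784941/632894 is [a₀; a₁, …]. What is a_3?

18

7784941 = 12·632894 + 190213   →  a_0 = 12
632894 = 3·190213 + 62255   →  a_1 = 3
190213 = 3·62255 + 3448   →  a_2 = 3
62255 = 18·3448 + 191   →  a_3 = 18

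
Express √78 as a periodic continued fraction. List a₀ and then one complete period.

[8; 1, 4, 1, 16]

a₀ = ⌊√78⌋ = 8.
With m₀=0, d₀=1 and mₖ₊₁ = dₖaₖ − mₖ, dₖ₊₁ = (n − mₖ₊₁²)/dₖ, aₖ₊₁ = ⌊(a₀+mₖ₊₁)/dₖ₊₁⌋:
  k=1: m=8, d=14, a=1
  k=2: m=6, d=3, a=4
  k=3: m=6, d=14, a=1
  k=4: m=8, d=1, a=16
d=1 and a=2a₀=16 at k=4, so the next step gives (m, d) = (8, 14) again — its k=1 value — and the period has length 4.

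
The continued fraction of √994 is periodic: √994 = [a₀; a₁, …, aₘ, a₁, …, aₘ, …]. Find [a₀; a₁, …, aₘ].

a₀ = ⌊√994⌋ = 31.

[31; 1, 1, 8, 1, 1, 62]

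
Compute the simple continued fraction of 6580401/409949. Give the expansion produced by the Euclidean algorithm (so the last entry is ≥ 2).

[16; 19, 3, 9, 4, 4, 2, 19]

6580401 = 16×409949 + 21217
409949 = 19×21217 + 6826
21217 = 3×6826 + 739
6826 = 9×739 + 175
739 = 4×175 + 39
175 = 4×39 + 19
39 = 2×19 + 1
19 = 19×1 + 0  (stop)
So 6580401/409949 = [16; 19, 3, 9, 4, 4, 2, 19].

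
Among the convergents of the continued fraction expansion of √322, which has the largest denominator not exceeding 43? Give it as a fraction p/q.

√322 = [17; 1, 16, 1, 34, …] (period length 4).
Convergents:
  p_0/q_0 = 17/1
  p_1/q_1 = 18/1
  p_2/q_2 = 305/17
  p_3/q_3 = 323/18
  p_4/q_4 = 11287/629
q_3 = 18 ≤ 43 < 629 = q_4, so the answer is 323/18.

323/18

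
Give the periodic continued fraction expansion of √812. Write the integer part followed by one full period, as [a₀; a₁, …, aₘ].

[28; 2, 56]

a₀ = ⌊√812⌋ = 28.
With m₀=0, d₀=1 and mₖ₊₁ = dₖaₖ − mₖ, dₖ₊₁ = (n − mₖ₊₁²)/dₖ, aₖ₊₁ = ⌊(a₀+mₖ₊₁)/dₖ₊₁⌋:
  k=1: m=28, d=28, a=2
  k=2: m=28, d=1, a=56
d=1 and a=2a₀=56 at k=2, so the next step gives (m, d) = (28, 28) again — its k=1 value — and the period has length 2.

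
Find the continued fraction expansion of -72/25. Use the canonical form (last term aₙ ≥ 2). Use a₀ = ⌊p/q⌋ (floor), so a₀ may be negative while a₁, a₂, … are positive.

-72 = -3·25 + 3
25 = 8·3 + 1
3 = 3·1 + 0  (stop)
So -72/25 = [-3; 8, 3].

[-3; 8, 3]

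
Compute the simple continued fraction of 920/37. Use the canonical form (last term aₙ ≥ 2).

[24; 1, 6, 2, 2]

920 = 24×37 + 32
37 = 1×32 + 5
32 = 6×5 + 2
5 = 2×2 + 1
2 = 2×1 + 0  (stop)
So 920/37 = [24; 1, 6, 2, 2].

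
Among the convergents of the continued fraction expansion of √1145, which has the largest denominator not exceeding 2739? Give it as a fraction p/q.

√1145 = [33; 1, 5, 5, 1, 66, …] (period length 5).
Convergents:
  p_0/q_0 = 33/1
  p_1/q_1 = 34/1
  p_2/q_2 = 203/6
  p_3/q_3 = 1049/31
  p_4/q_4 = 1252/37
  p_5/q_5 = 83681/2473
  p_6/q_6 = 84933/2510
  p_7/q_7 = 508346/15023
q_6 = 2510 ≤ 2739 < 15023 = q_7, so the answer is 84933/2510.

84933/2510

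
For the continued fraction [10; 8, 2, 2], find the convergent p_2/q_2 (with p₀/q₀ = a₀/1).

Using pₖ = aₖpₖ₋₁ + pₖ₋₂, qₖ = aₖqₖ₋₁ + qₖ₋₂ (with p₋₁=1, p₋₂=0, q₋₁=0, q₋₂=1):
  k=0: a=10, p=10, q=1
  k=1: a=8, p=81, q=8
  k=2: a=2, p=172, q=17

172/17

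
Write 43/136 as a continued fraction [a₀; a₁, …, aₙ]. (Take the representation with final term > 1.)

[0; 3, 6, 7]

43 = 0×136 + 43
136 = 3×43 + 7
43 = 6×7 + 1
7 = 7×1 + 0  (stop)
So 43/136 = [0; 3, 6, 7].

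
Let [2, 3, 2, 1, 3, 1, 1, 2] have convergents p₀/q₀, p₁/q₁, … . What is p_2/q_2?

Using pₖ = aₖpₖ₋₁ + pₖ₋₂, qₖ = aₖqₖ₋₁ + qₖ₋₂ (with p₋₁=1, p₋₂=0, q₋₁=0, q₋₂=1):
  k=0: a=2, p=2, q=1
  k=1: a=3, p=7, q=3
  k=2: a=2, p=16, q=7

16/7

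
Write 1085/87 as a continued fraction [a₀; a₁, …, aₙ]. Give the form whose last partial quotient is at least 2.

[12; 2, 8, 5]

1085 = 12×87 + 41
87 = 2×41 + 5
41 = 8×5 + 1
5 = 5×1 + 0  (stop)
So 1085/87 = [12; 2, 8, 5].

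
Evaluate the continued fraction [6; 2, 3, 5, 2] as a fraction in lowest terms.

Using pₖ = aₖpₖ₋₁ + pₖ₋₂ and qₖ = aₖqₖ₋₁ + qₖ₋₂:
  k=0: a=6, p=6, q=1
  k=1: a=2, p=13, q=2
  k=2: a=3, p=45, q=7
  k=3: a=5, p=238, q=37
  k=4: a=2, p=521, q=81

521/81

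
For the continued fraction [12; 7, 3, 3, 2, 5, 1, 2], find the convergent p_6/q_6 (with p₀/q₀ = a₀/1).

Using pₖ = aₖpₖ₋₁ + pₖ₋₂, qₖ = aₖqₖ₋₁ + qₖ₋₂ (with p₋₁=1, p₋₂=0, q₋₁=0, q₋₂=1):
  k=0: a=12, p=12, q=1
  k=1: a=7, p=85, q=7
  k=2: a=3, p=267, q=22
  k=3: a=3, p=886, q=73
  k=4: a=2, p=2039, q=168
  k=5: a=5, p=11081, q=913
  k=6: a=1, p=13120, q=1081

13120/1081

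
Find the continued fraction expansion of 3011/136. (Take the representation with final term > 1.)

3011 = 22*136 + 19
136 = 7*19 + 3
19 = 6*3 + 1
3 = 3*1 + 0  (stop)
So 3011/136 = [22; 7, 6, 3].

[22; 7, 6, 3]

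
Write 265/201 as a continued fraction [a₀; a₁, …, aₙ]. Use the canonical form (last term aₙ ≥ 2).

265 = 1×201 + 64
201 = 3×64 + 9
64 = 7×9 + 1
9 = 9×1 + 0  (stop)
So 265/201 = [1; 3, 7, 9].

[1; 3, 7, 9]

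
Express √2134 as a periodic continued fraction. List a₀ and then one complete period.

[46; 5, 8, 5, 92]

a₀ = ⌊√2134⌋ = 46.
With m₀=0, d₀=1 and mₖ₊₁ = dₖaₖ − mₖ, dₖ₊₁ = (n − mₖ₊₁²)/dₖ, aₖ₊₁ = ⌊(a₀+mₖ₊₁)/dₖ₊₁⌋:
  k=1: m=46, d=18, a=5
  k=2: m=44, d=11, a=8
  k=3: m=44, d=18, a=5
  k=4: m=46, d=1, a=92
d=1 and a=2a₀=92 at k=4, so the next step gives (m, d) = (46, 18) again — its k=1 value — and the period has length 4.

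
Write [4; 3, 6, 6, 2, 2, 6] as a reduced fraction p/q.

Using pₖ = aₖpₖ₋₁ + pₖ₋₂ and qₖ = aₖqₖ₋₁ + qₖ₋₂:
  k=0: a=4, p=4, q=1
  k=1: a=3, p=13, q=3
  k=2: a=6, p=82, q=19
  k=3: a=6, p=505, q=117
  k=4: a=2, p=1092, q=253
  k=5: a=2, p=2689, q=623
  k=6: a=6, p=17226, q=3991

17226/3991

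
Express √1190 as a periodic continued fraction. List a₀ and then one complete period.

[34; 2, 68]

a₀ = ⌊√1190⌋ = 34.
With m₀=0, d₀=1 and mₖ₊₁ = dₖaₖ − mₖ, dₖ₊₁ = (n − mₖ₊₁²)/dₖ, aₖ₊₁ = ⌊(a₀+mₖ₊₁)/dₖ₊₁⌋:
  k=1: m=34, d=34, a=2
  k=2: m=34, d=1, a=68
d=1 and a=2a₀=68 at k=2, so the next step gives (m, d) = (34, 34) again — its k=1 value — and the period has length 2.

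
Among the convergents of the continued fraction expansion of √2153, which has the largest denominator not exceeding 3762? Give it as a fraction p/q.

√2153 = [46; 2, 2, 92, …] (period length 3).
Convergents:
  p_0/q_0 = 46/1
  p_1/q_1 = 93/2
  p_2/q_2 = 232/5
  p_3/q_3 = 21437/462
  p_4/q_4 = 43106/929
  p_5/q_5 = 107649/2320
  p_6/q_6 = 9946814/214369
q_5 = 2320 ≤ 3762 < 214369 = q_6, so the answer is 107649/2320.

107649/2320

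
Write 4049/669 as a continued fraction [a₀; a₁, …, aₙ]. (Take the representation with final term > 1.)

4049 = 6×669 + 35
669 = 19×35 + 4
35 = 8×4 + 3
4 = 1×3 + 1
3 = 3×1 + 0  (stop)
So 4049/669 = [6; 19, 8, 1, 3].

[6; 19, 8, 1, 3]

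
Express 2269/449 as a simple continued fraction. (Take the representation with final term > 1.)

[5; 18, 1, 2, 2, 3]

2269 = 5*449 + 24
449 = 18*24 + 17
24 = 1*17 + 7
17 = 2*7 + 3
7 = 2*3 + 1
3 = 3*1 + 0  (stop)
So 2269/449 = [5; 18, 1, 2, 2, 3].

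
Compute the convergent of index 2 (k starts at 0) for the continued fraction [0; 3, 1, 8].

1/4

Using pₖ = aₖpₖ₋₁ + pₖ₋₂, qₖ = aₖqₖ₋₁ + qₖ₋₂ (with p₋₁=1, p₋₂=0, q₋₁=0, q₋₂=1):
  k=0: a=0, p=0, q=1
  k=1: a=3, p=1, q=3
  k=2: a=1, p=1, q=4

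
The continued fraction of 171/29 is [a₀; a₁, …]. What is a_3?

171 = 5·29 + 26   →  a_0 = 5
29 = 1·26 + 3   →  a_1 = 1
26 = 8·3 + 2   →  a_2 = 8
3 = 1·2 + 1   →  a_3 = 1

1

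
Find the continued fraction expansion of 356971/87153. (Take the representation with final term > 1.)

356971 = 4·87153 + 8359
87153 = 10·8359 + 3563
8359 = 2·3563 + 1233
3563 = 2·1233 + 1097
1233 = 1·1097 + 136
1097 = 8·136 + 9
136 = 15·9 + 1
9 = 9·1 + 0  (stop)
So 356971/87153 = [4; 10, 2, 2, 1, 8, 15, 9].

[4; 10, 2, 2, 1, 8, 15, 9]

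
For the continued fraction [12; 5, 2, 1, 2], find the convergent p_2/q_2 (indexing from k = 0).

134/11

Using pₖ = aₖpₖ₋₁ + pₖ₋₂, qₖ = aₖqₖ₋₁ + qₖ₋₂ (with p₋₁=1, p₋₂=0, q₋₁=0, q₋₂=1):
  k=0: a=12, p=12, q=1
  k=1: a=5, p=61, q=5
  k=2: a=2, p=134, q=11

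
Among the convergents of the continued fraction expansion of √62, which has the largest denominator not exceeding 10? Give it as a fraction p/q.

63/8

√62 = [7; 1, 6, 1, 14, …] (period length 4).
Convergents:
  p_0/q_0 = 7/1
  p_1/q_1 = 8/1
  p_2/q_2 = 55/7
  p_3/q_3 = 63/8
  p_4/q_4 = 937/119
q_3 = 8 ≤ 10 < 119 = q_4, so the answer is 63/8.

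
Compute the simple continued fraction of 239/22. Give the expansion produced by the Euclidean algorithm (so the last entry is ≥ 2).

[10; 1, 6, 3]

239 = 10·22 + 19
22 = 1·19 + 3
19 = 6·3 + 1
3 = 3·1 + 0  (stop)
So 239/22 = [10; 1, 6, 3].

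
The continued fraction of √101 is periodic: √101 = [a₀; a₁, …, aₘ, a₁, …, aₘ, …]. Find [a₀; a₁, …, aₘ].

a₀ = ⌊√101⌋ = 10.
With m₀=0, d₀=1 and mₖ₊₁ = dₖaₖ − mₖ, dₖ₊₁ = (n − mₖ₊₁²)/dₖ, aₖ₊₁ = ⌊(a₀+mₖ₊₁)/dₖ₊₁⌋:
  k=1: m=10, d=1, a=20
d=1 and a=2a₀=20 at k=1, so the next step gives (m, d) = (10, 1) again — its k=1 value — and the period has length 1.

[10; 20]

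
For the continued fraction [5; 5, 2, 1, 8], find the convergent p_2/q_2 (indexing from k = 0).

Using pₖ = aₖpₖ₋₁ + pₖ₋₂, qₖ = aₖqₖ₋₁ + qₖ₋₂ (with p₋₁=1, p₋₂=0, q₋₁=0, q₋₂=1):
  k=0: a=5, p=5, q=1
  k=1: a=5, p=26, q=5
  k=2: a=2, p=57, q=11

57/11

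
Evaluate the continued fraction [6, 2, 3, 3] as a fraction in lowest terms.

Using pₖ = aₖpₖ₋₁ + pₖ₋₂ and qₖ = aₖqₖ₋₁ + qₖ₋₂:
  k=0: a=6, p=6, q=1
  k=1: a=2, p=13, q=2
  k=2: a=3, p=45, q=7
  k=3: a=3, p=148, q=23

148/23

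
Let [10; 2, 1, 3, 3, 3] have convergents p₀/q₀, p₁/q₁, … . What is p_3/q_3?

Using pₖ = aₖpₖ₋₁ + pₖ₋₂, qₖ = aₖqₖ₋₁ + qₖ₋₂ (with p₋₁=1, p₋₂=0, q₋₁=0, q₋₂=1):
  k=0: a=10, p=10, q=1
  k=1: a=2, p=21, q=2
  k=2: a=1, p=31, q=3
  k=3: a=3, p=114, q=11

114/11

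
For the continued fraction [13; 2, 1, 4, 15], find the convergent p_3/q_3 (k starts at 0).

Using pₖ = aₖpₖ₋₁ + pₖ₋₂, qₖ = aₖqₖ₋₁ + qₖ₋₂ (with p₋₁=1, p₋₂=0, q₋₁=0, q₋₂=1):
  k=0: a=13, p=13, q=1
  k=1: a=2, p=27, q=2
  k=2: a=1, p=40, q=3
  k=3: a=4, p=187, q=14

187/14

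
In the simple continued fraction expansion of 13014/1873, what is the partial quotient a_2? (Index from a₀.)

18

13014 = 6·1873 + 1776   →  a_0 = 6
1873 = 1·1776 + 97   →  a_1 = 1
1776 = 18·97 + 30   →  a_2 = 18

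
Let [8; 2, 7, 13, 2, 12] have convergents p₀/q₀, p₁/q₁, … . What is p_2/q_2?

127/15

Using pₖ = aₖpₖ₋₁ + pₖ₋₂, qₖ = aₖqₖ₋₁ + qₖ₋₂ (with p₋₁=1, p₋₂=0, q₋₁=0, q₋₂=1):
  k=0: a=8, p=8, q=1
  k=1: a=2, p=17, q=2
  k=2: a=7, p=127, q=15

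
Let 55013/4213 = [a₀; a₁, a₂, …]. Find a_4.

3

55013 = 13·4213 + 244   →  a_0 = 13
4213 = 17·244 + 65   →  a_1 = 17
244 = 3·65 + 49   →  a_2 = 3
65 = 1·49 + 16   →  a_3 = 1
49 = 3·16 + 1   →  a_4 = 3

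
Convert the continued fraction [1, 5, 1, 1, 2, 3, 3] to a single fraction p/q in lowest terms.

369/313

Using pₖ = aₖpₖ₋₁ + pₖ₋₂ and qₖ = aₖqₖ₋₁ + qₖ₋₂:
  k=0: a=1, p=1, q=1
  k=1: a=5, p=6, q=5
  k=2: a=1, p=7, q=6
  k=3: a=1, p=13, q=11
  k=4: a=2, p=33, q=28
  k=5: a=3, p=112, q=95
  k=6: a=3, p=369, q=313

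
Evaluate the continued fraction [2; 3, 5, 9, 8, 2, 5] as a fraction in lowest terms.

32027/13847

Fold from the inside: start with 5/1.
  2 + 1/5 = 11/5
  8 + 5/11 = 93/11
  9 + 11/93 = 848/93
  5 + 93/848 = 4333/848
  3 + 848/4333 = 13847/4333
  2 + 4333/13847 = 32027/13847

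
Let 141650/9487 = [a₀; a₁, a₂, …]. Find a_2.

141650 = 14·9487 + 8832   →  a_0 = 14
9487 = 1·8832 + 655   →  a_1 = 1
8832 = 13·655 + 317   →  a_2 = 13

13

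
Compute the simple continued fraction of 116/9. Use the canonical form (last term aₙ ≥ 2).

[12; 1, 8]

116 = 12·9 + 8
9 = 1·8 + 1
8 = 8·1 + 0  (stop)
So 116/9 = [12; 1, 8].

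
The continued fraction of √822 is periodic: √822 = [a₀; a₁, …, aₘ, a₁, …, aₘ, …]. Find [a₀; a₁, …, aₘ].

[28; 1, 2, 28, 2, 1, 56]

a₀ = ⌊√822⌋ = 28.
With m₀=0, d₀=1 and mₖ₊₁ = dₖaₖ − mₖ, dₖ₊₁ = (n − mₖ₊₁²)/dₖ, aₖ₊₁ = ⌊(a₀+mₖ₊₁)/dₖ₊₁⌋:
  k=1: m=28, d=38, a=1
  k=2: m=10, d=19, a=2
  k=3: m=28, d=2, a=28
  k=4: m=28, d=19, a=2
  k=5: m=10, d=38, a=1
  k=6: m=28, d=1, a=56
d=1 and a=2a₀=56 at k=6, so the next step gives (m, d) = (28, 38) again — its k=1 value — and the period has length 6.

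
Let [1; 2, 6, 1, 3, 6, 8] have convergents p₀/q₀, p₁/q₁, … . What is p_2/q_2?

Using pₖ = aₖpₖ₋₁ + pₖ₋₂, qₖ = aₖqₖ₋₁ + qₖ₋₂ (with p₋₁=1, p₋₂=0, q₋₁=0, q₋₂=1):
  k=0: a=1, p=1, q=1
  k=1: a=2, p=3, q=2
  k=2: a=6, p=19, q=13

19/13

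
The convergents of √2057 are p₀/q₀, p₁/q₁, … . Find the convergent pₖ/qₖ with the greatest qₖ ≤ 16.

√2057 = [45; 2, 1, 4, 1, 2, 90, …] (period length 6).
Convergents:
  p_0/q_0 = 45/1
  p_1/q_1 = 91/2
  p_2/q_2 = 136/3
  p_3/q_3 = 635/14
  p_4/q_4 = 771/17
q_3 = 14 ≤ 16 < 17 = q_4, so the answer is 635/14.

635/14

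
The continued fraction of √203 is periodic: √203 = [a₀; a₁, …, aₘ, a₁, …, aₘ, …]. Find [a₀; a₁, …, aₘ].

a₀ = ⌊√203⌋ = 14.

[14; 4, 28]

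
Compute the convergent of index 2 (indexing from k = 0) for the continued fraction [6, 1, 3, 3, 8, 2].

Using pₖ = aₖpₖ₋₁ + pₖ₋₂, qₖ = aₖqₖ₋₁ + qₖ₋₂ (with p₋₁=1, p₋₂=0, q₋₁=0, q₋₂=1):
  k=0: a=6, p=6, q=1
  k=1: a=1, p=7, q=1
  k=2: a=3, p=27, q=4

27/4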